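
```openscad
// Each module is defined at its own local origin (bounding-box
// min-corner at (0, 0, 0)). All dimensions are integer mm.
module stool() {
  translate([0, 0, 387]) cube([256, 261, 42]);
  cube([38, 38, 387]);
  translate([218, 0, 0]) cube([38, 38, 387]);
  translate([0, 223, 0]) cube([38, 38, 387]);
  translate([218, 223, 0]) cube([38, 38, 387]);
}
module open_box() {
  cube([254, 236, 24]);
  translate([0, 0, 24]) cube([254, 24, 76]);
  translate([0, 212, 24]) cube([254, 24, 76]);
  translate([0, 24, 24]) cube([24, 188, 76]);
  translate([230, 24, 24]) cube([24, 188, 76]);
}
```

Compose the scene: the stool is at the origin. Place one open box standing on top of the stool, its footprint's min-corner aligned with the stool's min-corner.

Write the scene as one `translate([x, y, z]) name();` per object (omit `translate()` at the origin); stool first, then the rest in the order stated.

stool();
translate([0, 0, 429]) open_box();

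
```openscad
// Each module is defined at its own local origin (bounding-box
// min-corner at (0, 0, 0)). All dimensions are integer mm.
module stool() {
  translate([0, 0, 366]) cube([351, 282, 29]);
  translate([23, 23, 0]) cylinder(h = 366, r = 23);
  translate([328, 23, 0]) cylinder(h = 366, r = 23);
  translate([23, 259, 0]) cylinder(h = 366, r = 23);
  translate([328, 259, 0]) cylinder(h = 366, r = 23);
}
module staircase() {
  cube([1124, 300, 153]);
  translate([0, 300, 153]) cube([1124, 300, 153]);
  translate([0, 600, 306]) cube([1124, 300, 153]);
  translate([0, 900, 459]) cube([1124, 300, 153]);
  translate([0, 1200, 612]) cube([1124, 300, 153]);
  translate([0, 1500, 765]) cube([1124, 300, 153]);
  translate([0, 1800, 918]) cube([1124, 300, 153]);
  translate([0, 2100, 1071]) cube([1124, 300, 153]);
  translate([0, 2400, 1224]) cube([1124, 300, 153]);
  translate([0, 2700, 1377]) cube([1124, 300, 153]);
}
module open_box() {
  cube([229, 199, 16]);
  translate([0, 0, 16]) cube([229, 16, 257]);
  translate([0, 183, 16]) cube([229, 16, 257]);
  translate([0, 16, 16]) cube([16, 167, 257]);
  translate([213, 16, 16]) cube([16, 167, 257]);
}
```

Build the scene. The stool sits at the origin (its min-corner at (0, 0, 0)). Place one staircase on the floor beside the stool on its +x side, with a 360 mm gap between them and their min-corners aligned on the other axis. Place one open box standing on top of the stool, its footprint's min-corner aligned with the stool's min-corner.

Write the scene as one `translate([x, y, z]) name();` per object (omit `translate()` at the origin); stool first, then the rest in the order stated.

stool();
translate([711, 0, 0]) staircase();
translate([0, 0, 395]) open_box();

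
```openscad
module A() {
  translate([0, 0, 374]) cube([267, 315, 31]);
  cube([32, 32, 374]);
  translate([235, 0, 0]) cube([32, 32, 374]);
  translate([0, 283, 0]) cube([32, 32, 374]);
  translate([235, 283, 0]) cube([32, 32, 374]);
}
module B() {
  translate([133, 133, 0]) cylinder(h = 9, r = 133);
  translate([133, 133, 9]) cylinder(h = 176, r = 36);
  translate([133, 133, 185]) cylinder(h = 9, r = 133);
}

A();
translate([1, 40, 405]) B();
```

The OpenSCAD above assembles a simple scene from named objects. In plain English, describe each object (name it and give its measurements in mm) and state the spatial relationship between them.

A is a four-legged stool. The seat is a 267×315×31 mm slab whose top surface is at z = 405 mm; four square legs, each 32×32 mm in cross-section, run from the floor (z = 0) to the underside of the seat, each flush with a corner of the seat.

B is a spool: two coaxial disc flanges of radius 133 mm and thickness 9 mm, joined by a core cylinder of radius 36 mm and height 176 mm. The lower flange rests on z = 0 and the three cylinders share a vertical axis.

The spool is on top of the stool.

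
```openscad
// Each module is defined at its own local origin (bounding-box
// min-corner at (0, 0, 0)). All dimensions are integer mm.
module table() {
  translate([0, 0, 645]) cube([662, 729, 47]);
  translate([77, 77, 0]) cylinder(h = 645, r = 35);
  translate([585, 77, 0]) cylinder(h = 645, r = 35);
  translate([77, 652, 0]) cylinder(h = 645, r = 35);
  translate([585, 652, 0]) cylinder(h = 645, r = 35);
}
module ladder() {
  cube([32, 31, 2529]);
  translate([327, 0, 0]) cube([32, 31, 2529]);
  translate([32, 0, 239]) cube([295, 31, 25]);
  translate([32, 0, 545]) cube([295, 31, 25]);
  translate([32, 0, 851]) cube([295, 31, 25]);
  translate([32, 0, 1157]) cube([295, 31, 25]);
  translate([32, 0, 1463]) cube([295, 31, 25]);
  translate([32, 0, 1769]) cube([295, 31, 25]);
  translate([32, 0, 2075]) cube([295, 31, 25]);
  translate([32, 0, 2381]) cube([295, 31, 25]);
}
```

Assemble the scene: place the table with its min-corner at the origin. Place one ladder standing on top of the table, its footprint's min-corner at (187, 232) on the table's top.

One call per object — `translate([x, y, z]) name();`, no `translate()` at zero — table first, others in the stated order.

table();
translate([187, 232, 692]) ladder();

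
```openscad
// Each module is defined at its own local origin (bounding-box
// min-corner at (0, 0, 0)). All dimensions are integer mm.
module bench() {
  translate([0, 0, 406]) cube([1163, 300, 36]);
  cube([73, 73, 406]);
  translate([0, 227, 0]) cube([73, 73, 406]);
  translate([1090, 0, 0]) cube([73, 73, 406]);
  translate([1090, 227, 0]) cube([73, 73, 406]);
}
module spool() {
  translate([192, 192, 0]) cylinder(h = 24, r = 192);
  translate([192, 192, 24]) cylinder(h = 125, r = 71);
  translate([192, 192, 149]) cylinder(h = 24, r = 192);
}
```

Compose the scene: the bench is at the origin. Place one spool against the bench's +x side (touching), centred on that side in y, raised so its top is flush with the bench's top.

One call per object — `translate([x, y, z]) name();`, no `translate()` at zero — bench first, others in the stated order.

bench();
translate([1163, -42, 269]) spool();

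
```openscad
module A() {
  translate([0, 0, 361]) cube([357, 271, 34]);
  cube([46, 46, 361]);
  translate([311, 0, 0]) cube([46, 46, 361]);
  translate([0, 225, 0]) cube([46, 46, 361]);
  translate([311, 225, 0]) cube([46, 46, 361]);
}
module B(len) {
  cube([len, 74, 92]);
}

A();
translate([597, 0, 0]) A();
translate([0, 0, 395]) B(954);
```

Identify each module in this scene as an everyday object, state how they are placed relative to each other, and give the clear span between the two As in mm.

Second stool starts at x = 597; first ends at x = 357; clear span = 597 − 357 = 240 mm.

A is a stool. B is a beam. A beam spans the tops of two stools. The clear span between the two stools is 240 mm.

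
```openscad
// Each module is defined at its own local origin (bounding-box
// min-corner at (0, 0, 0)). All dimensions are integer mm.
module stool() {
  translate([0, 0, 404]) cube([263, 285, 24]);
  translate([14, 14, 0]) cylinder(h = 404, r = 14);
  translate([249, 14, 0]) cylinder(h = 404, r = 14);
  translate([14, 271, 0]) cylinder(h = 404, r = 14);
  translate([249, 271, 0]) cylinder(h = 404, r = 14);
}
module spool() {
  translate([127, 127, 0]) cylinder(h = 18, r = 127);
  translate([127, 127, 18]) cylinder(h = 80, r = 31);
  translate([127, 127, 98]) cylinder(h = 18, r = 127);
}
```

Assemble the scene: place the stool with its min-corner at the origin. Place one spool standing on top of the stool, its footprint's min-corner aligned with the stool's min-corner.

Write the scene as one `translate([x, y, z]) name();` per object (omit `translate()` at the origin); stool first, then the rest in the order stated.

stool();
translate([0, 0, 428]) spool();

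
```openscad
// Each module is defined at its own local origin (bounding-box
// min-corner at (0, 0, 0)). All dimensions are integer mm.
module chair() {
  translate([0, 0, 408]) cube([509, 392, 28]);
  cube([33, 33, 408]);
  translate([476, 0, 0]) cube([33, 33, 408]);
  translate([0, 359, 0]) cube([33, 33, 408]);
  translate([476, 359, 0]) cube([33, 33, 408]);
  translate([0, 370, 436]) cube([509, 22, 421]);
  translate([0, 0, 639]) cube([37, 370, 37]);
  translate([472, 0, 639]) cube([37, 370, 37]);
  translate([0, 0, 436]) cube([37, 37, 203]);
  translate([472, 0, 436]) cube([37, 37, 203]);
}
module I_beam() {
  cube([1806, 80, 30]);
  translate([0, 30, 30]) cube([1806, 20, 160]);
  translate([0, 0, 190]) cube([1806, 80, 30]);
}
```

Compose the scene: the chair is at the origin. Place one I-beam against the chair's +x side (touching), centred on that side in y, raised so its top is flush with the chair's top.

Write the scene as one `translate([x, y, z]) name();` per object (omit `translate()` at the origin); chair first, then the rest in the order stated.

chair();
translate([509, 156, 637]) I_beam();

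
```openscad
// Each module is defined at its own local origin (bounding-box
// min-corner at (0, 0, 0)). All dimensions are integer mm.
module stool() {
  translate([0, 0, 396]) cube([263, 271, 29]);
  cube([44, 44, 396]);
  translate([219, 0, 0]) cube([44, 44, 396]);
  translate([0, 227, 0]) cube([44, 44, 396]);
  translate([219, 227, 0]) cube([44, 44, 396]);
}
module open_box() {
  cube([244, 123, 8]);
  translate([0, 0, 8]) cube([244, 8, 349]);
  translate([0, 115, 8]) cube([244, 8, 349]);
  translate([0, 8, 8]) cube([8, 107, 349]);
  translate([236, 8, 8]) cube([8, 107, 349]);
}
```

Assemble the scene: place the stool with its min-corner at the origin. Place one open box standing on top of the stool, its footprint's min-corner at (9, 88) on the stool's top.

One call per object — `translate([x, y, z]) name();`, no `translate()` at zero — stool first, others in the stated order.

stool();
translate([9, 88, 425]) open_box();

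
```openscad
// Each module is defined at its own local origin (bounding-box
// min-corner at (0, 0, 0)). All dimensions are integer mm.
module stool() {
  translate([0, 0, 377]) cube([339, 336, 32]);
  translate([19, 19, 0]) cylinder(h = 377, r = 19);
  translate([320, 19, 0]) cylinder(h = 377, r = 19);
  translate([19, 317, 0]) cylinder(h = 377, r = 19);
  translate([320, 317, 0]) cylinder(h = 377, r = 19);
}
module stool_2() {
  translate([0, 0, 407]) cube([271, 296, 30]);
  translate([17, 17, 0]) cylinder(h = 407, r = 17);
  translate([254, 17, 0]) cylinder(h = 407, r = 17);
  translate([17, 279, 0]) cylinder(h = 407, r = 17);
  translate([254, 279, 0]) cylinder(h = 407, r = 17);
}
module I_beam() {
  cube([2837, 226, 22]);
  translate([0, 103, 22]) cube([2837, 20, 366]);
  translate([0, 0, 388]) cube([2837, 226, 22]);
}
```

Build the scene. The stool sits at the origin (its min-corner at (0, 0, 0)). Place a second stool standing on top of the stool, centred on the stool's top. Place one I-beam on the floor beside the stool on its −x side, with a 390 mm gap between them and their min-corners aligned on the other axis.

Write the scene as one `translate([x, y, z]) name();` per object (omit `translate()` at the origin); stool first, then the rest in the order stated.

stool();
translate([34, 20, 409]) stool_2();
translate([-3227, 0, 0]) I_beam();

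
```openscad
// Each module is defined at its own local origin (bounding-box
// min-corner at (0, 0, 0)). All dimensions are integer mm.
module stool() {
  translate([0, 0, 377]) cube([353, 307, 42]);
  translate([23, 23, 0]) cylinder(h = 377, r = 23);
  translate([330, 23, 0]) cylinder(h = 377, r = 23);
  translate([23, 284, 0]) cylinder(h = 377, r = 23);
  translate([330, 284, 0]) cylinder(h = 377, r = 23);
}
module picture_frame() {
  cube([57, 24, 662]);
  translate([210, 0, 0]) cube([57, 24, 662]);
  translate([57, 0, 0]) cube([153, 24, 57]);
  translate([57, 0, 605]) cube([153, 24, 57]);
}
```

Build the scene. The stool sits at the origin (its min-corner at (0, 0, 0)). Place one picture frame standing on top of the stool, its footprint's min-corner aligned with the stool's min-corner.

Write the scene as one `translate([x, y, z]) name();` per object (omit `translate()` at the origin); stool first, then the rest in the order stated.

stool();
translate([0, 0, 419]) picture_frame();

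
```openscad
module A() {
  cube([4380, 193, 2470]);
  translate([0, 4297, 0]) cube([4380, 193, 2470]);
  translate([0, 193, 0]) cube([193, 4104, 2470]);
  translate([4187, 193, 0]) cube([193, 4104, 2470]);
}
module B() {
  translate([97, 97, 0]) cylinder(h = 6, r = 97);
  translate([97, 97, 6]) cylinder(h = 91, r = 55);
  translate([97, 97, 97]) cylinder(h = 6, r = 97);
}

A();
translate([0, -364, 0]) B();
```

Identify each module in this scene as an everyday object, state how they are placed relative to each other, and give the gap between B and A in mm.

The spool's nearest face is 170 mm from the house frame's −y face.

A is a house frame. B is a spool. The spool is on the floor beside the house frame on its −y side. The gap between the spool and the house frame is 170 mm.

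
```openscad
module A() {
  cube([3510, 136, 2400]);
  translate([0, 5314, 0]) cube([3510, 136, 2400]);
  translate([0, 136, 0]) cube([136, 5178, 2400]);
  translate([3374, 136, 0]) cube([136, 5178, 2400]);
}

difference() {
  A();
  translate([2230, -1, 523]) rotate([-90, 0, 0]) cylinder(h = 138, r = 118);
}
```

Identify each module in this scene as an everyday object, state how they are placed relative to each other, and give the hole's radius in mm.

The subtracted cylinder has r = 118 mm.

A is a house frame. The house frame has a circular hole through its front wall. The hole's radius is 118 mm.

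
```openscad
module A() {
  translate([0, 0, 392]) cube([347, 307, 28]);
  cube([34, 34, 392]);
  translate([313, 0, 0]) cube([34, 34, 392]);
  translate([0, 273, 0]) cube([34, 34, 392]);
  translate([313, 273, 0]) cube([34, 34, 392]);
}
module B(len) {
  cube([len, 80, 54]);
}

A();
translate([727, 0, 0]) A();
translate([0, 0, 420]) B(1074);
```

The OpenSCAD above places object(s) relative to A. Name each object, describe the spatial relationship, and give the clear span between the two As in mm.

A is a stool. B is a beam. A beam spans the tops of two stools. The clear span between the two stools is 380 mm.

Second stool starts at x = 727; first ends at x = 347; clear span = 727 − 347 = 380 mm.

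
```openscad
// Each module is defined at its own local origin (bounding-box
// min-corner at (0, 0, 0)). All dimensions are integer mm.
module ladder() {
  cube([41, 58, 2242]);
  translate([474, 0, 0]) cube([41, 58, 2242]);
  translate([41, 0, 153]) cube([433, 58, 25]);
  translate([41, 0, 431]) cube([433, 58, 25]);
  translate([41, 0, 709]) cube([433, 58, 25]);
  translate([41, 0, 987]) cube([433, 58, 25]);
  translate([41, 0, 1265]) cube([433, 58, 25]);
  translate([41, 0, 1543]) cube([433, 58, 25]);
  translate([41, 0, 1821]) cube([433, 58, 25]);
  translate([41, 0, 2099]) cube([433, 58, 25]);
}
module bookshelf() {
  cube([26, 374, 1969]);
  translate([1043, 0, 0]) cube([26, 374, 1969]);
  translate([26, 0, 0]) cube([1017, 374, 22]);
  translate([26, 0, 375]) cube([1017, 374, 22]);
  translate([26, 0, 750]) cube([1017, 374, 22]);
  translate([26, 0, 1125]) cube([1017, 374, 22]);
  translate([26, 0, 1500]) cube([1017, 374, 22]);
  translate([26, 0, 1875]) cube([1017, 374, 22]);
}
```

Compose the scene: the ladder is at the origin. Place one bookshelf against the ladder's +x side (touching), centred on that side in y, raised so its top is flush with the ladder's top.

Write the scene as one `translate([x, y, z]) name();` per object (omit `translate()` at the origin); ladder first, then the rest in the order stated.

ladder();
translate([515, -158, 273]) bookshelf();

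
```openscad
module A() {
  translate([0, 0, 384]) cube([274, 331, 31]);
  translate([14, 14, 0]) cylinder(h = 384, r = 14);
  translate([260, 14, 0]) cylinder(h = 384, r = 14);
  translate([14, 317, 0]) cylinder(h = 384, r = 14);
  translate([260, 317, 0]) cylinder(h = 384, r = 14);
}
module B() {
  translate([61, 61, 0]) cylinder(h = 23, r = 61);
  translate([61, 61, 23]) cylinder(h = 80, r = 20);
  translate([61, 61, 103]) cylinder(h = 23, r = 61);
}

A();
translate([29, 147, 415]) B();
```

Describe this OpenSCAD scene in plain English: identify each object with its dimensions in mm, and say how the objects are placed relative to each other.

A is a four-legged stool. The seat is 274×331 mm, 31 mm thick, top at z = 415 mm. It stands on four round legs, each 28 mm in diameter, from z = 0 to the seat underside, each leg's axis is inset half a diameter from the nearest pair of seat edges (so the leg's bounding box is flush with the corner).

B is a spool: two coaxial disc flanges of radius 61 mm and thickness 23 mm, joined by a core cylinder of radius 20 mm and height 80 mm. The lower flange rests on z = 0 and the three cylinders share a vertical axis.

The spool is on top of the stool.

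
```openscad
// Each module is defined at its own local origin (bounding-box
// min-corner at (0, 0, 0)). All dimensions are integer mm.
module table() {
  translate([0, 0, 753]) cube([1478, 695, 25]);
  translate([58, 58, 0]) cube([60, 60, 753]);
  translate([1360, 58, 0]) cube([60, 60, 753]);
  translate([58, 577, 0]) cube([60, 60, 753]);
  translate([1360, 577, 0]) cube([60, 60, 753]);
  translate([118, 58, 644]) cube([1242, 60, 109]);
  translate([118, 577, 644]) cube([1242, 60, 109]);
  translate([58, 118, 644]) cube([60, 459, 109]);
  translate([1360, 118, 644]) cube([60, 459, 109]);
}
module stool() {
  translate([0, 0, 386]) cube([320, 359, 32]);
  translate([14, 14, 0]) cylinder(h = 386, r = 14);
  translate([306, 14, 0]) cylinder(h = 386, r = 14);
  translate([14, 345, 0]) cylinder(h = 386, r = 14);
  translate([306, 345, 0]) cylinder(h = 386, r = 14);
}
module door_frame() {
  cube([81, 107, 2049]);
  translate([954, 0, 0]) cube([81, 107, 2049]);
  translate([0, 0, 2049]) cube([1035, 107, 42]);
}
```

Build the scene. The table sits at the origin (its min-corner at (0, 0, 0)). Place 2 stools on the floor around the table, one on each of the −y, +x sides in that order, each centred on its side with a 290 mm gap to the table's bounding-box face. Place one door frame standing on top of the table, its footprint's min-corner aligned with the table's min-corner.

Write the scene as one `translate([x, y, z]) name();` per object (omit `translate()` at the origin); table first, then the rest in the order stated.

table();
translate([579, -649, 0]) stool();
translate([1768, 168, 0]) stool();
translate([0, 0, 778]) door_frame();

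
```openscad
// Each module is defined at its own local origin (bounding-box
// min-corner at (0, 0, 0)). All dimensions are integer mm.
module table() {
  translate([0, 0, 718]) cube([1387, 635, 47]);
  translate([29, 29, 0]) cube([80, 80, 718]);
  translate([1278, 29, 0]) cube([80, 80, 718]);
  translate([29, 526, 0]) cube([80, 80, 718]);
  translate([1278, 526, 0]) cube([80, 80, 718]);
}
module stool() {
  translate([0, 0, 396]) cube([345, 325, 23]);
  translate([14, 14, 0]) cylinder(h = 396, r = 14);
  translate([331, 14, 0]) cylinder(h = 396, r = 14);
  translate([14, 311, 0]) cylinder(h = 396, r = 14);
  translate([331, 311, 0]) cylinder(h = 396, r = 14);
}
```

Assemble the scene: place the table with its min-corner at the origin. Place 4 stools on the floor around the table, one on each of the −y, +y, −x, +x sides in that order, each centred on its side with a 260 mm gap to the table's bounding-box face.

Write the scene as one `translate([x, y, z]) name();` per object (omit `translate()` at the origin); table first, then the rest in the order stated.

table();
translate([521, -585, 0]) stool();
translate([521, 895, 0]) stool();
translate([-605, 155, 0]) stool();
translate([1647, 155, 0]) stool();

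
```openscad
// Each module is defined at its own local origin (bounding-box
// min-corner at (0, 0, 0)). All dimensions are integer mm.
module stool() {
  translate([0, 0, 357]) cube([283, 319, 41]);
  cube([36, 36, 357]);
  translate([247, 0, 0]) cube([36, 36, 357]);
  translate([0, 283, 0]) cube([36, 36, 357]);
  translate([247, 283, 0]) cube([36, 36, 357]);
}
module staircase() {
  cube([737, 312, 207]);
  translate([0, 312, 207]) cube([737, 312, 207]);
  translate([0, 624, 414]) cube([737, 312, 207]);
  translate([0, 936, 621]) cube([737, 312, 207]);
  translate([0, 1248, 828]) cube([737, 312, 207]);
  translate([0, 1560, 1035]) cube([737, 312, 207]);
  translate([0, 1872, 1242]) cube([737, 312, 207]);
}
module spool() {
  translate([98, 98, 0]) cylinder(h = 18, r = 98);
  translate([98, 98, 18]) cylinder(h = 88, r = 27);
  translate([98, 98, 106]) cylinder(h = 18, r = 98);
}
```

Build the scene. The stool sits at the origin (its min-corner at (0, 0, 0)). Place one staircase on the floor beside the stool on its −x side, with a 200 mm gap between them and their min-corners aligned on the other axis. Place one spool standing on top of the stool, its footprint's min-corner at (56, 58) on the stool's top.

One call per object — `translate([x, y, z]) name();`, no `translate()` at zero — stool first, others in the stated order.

stool();
translate([-937, 0, 0]) staircase();
translate([56, 58, 398]) spool();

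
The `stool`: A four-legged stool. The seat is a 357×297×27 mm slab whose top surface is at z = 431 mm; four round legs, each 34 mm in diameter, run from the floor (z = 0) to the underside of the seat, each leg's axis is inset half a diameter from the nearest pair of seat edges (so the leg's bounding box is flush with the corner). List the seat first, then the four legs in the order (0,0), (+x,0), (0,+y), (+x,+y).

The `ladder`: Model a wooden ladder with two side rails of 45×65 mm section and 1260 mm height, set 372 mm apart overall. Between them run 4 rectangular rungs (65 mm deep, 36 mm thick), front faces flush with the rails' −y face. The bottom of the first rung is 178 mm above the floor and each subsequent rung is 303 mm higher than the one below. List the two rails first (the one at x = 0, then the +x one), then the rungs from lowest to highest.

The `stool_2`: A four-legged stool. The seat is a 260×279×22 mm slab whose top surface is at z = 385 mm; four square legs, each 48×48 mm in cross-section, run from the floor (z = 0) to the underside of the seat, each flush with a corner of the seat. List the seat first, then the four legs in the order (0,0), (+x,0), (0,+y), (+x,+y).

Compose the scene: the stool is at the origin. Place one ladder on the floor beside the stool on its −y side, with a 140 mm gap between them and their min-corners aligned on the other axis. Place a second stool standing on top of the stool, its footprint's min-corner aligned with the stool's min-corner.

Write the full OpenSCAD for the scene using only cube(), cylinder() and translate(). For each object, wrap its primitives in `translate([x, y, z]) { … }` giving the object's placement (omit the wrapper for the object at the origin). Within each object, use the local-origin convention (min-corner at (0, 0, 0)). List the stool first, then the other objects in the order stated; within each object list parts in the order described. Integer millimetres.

translate([0, 0, 404]) cube([357, 297, 27]);
translate([17, 17, 0]) cylinder(h = 404, r = 17);
translate([340, 17, 0]) cylinder(h = 404, r = 17);
translate([17, 280, 0]) cylinder(h = 404, r = 17);
translate([340, 280, 0]) cylinder(h = 404, r = 17);
translate([0, -205, 0]) {
  cube([45, 65, 1260]);
  translate([327, 0, 0]) cube([45, 65, 1260]);
  translate([45, 0, 178]) cube([282, 65, 36]);
  translate([45, 0, 481]) cube([282, 65, 36]);
  translate([45, 0, 784]) cube([282, 65, 36]);
  translate([45, 0, 1087]) cube([282, 65, 36]);
}
translate([0, 0, 431]) {
  translate([0, 0, 363]) cube([260, 279, 22]);
  cube([48, 48, 363]);
  translate([212, 0, 0]) cube([48, 48, 363]);
  translate([0, 231, 0]) cube([48, 48, 363]);
  translate([212, 231, 0]) cube([48, 48, 363]);
}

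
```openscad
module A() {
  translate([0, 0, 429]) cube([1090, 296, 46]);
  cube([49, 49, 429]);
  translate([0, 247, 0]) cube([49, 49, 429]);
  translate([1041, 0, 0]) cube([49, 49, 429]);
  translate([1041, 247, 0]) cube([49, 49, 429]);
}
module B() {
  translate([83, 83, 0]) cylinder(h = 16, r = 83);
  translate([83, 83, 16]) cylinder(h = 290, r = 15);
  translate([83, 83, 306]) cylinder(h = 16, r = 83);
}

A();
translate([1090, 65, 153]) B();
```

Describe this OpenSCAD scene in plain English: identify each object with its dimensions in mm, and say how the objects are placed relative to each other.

A is a long wooden bench with a 1090 mm (x) × 296 mm (y) seat, 46 mm thick, its top surface 475 mm above the floor. Four 49 mm square legs at the seat corners, flush with the edges, run from z = 0 to the seat underside.

B is a spool: two coaxial disc flanges of radius 83 mm and thickness 16 mm, joined by a core cylinder of radius 15 mm and height 290 mm. The lower flange rests on z = 0 and the three cylinders share a vertical axis.

The spool is beside the bench with their tops flush at z = 475.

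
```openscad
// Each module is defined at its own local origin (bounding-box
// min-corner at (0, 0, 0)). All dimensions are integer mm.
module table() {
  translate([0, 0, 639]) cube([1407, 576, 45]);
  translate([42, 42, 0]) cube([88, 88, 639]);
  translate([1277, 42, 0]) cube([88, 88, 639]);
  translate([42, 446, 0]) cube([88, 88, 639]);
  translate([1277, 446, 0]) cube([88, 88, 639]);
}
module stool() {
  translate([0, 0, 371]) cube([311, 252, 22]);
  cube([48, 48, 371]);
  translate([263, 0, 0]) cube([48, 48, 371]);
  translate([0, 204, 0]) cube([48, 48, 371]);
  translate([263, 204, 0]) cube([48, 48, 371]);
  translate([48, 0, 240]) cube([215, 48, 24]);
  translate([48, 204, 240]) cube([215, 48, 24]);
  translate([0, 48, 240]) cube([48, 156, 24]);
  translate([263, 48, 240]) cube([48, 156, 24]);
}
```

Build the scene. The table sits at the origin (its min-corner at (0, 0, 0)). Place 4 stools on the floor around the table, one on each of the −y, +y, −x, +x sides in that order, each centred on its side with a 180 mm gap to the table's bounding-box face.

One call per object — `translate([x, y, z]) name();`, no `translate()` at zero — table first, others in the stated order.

table();
translate([548, -432, 0]) stool();
translate([548, 756, 0]) stool();
translate([-491, 162, 0]) stool();
translate([1587, 162, 0]) stool();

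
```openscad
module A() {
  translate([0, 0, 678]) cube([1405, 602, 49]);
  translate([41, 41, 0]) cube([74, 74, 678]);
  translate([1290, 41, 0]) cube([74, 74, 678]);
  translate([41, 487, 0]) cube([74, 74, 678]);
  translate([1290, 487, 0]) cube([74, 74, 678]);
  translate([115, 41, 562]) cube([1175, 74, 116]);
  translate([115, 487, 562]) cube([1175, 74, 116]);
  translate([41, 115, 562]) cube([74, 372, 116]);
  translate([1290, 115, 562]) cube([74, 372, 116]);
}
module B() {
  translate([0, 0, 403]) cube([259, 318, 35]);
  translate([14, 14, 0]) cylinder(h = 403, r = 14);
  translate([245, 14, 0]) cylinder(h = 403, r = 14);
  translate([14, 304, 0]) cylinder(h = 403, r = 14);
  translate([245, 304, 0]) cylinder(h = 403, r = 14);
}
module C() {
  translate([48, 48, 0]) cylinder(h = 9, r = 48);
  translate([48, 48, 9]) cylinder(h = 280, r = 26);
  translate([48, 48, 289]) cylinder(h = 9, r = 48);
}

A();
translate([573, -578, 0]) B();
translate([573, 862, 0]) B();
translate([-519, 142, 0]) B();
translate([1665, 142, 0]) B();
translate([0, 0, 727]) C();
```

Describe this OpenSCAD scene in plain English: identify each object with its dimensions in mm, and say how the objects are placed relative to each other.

A is a table: top 1405 mm (x) × 602 mm (y), 49 mm thick, upper face at z = 727 mm, on four 74×74 mm square legs, each inset 41 mm from the nearest pair of top edges, running from z = 0 to the bottom of the top. Four apron rails, 74 mm thick and 116 mm tall, run between adjacent legs with their top edges flush with the underside of the top and their outer faces flush with the legs' outer faces.

B is a simple wooden stool: a rectangular seat 259 mm (x) by 318 mm (y), 35 mm thick, top face at z = 438 mm, on four round legs, each 28 mm in diameter. The legs rest on z = 0, each leg's axis is inset half a diameter from the nearest pair of seat edges (so the leg's bounding box is flush with the corner).

C is a spool: two coaxial disc flanges of radius 48 mm and thickness 9 mm, joined by a core cylinder of radius 26 mm and height 280 mm. The lower flange rests on z = 0 and the three cylinders share a vertical axis.

Four stools sit around the table at the −y, +y, −x, +x sides. The spool is on top of the table.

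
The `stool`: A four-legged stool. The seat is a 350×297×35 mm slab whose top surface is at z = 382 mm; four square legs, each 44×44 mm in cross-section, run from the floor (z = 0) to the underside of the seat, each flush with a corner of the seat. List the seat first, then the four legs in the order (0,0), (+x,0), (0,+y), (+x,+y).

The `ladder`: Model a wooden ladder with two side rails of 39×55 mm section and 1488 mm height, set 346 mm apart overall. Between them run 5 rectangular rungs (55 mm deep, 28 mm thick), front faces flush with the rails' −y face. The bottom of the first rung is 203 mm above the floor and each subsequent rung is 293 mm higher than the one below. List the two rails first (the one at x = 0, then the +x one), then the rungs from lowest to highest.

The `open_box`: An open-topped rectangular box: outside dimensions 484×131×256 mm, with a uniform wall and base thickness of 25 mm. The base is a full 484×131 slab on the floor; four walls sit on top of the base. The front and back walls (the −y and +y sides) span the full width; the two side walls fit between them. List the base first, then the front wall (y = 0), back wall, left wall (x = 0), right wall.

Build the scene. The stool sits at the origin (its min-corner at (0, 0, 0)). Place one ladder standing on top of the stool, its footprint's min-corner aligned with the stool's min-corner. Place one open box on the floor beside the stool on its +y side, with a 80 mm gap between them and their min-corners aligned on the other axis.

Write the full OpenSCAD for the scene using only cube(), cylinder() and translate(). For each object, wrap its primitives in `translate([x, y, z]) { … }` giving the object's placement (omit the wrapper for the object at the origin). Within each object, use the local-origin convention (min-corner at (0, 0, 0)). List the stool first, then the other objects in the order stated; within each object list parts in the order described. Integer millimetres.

translate([0, 0, 347]) cube([350, 297, 35]);
cube([44, 44, 347]);
translate([306, 0, 0]) cube([44, 44, 347]);
translate([0, 253, 0]) cube([44, 44, 347]);
translate([306, 253, 0]) cube([44, 44, 347]);
translate([0, 0, 382]) {
  cube([39, 55, 1488]);
  translate([307, 0, 0]) cube([39, 55, 1488]);
  translate([39, 0, 203]) cube([268, 55, 28]);
  translate([39, 0, 496]) cube([268, 55, 28]);
  translate([39, 0, 789]) cube([268, 55, 28]);
  translate([39, 0, 1082]) cube([268, 55, 28]);
  translate([39, 0, 1375]) cube([268, 55, 28]);
}
translate([0, 377, 0]) {
  cube([484, 131, 25]);
  translate([0, 0, 25]) cube([484, 25, 231]);
  translate([0, 106, 25]) cube([484, 25, 231]);
  translate([0, 25, 25]) cube([25, 81, 231]);
  translate([459, 25, 25]) cube([25, 81, 231]);
}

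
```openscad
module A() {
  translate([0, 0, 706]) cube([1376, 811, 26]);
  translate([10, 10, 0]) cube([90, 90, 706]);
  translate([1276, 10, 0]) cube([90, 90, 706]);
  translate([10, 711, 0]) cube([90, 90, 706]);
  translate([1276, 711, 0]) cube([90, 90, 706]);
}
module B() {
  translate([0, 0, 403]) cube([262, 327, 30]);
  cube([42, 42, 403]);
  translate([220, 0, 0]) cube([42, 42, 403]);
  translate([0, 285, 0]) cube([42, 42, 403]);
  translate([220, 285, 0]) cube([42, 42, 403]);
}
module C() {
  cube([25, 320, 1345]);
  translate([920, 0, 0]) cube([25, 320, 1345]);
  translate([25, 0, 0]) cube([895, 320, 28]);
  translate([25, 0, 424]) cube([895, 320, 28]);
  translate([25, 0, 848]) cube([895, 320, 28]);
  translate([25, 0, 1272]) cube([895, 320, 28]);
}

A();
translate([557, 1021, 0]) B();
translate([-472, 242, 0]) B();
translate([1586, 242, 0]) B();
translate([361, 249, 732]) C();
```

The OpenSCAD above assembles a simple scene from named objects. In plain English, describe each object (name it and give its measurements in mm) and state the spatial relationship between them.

A is a table: top 1376 mm (x) × 811 mm (y), 26 mm thick, upper face at z = 732 mm, on four 90×90 mm square legs, each inset 10 mm from the nearest pair of top edges, running from z = 0 to the bottom of the top.

B is a simple wooden stool: a rectangular seat 262 mm (x) by 327 mm (y), 30 mm thick, top face at z = 433 mm, on four square legs, each 42×42 mm in cross-section. The legs rest on z = 0, each flush with a corner of the seat.

C is a bookshelf 945 mm wide overall, 320 mm deep and 1345 mm tall. The two sides are 25 mm thick vertical panels. 4 horizontal shelves of 28 mm thickness span between the inner faces of the sides; the lowest shelf sits on the floor and shelves are stacked with a clear vertical gap of 396 mm between each pair.

Three stools sit around the table at the +y, −x, +x sides. The bookshelf is on top of the table.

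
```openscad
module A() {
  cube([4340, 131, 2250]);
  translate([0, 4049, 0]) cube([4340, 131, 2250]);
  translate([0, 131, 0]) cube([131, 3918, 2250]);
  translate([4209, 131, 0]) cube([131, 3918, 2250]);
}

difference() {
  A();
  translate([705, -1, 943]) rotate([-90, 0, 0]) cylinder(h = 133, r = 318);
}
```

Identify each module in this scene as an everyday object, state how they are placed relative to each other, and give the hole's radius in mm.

A is a house frame. The house frame has a circular hole through its front wall. The hole's radius is 318 mm.

The subtracted cylinder has r = 318 mm.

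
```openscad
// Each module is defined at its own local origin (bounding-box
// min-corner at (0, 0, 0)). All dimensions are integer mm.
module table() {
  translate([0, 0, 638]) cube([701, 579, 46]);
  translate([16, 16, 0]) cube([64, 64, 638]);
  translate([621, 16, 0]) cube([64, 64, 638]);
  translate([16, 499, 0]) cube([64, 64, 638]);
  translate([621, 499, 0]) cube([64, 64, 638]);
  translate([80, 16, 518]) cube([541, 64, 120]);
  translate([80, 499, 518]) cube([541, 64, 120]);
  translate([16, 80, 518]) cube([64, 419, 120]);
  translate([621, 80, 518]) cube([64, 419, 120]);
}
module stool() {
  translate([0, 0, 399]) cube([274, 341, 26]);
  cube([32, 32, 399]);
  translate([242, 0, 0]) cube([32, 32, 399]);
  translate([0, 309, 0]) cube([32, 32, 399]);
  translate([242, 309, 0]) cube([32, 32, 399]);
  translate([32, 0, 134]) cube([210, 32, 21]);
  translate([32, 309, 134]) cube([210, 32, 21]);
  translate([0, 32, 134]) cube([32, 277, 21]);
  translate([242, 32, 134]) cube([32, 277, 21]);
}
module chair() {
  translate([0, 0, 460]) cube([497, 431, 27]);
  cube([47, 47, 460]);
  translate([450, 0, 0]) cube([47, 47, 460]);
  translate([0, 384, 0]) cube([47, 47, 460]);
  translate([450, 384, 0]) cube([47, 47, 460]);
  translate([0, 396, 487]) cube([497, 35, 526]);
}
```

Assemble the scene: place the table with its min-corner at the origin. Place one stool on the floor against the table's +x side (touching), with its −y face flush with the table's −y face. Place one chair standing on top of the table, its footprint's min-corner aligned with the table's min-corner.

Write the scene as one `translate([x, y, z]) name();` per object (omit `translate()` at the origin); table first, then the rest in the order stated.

table();
translate([701, 0, 0]) stool();
translate([0, 0, 684]) chair();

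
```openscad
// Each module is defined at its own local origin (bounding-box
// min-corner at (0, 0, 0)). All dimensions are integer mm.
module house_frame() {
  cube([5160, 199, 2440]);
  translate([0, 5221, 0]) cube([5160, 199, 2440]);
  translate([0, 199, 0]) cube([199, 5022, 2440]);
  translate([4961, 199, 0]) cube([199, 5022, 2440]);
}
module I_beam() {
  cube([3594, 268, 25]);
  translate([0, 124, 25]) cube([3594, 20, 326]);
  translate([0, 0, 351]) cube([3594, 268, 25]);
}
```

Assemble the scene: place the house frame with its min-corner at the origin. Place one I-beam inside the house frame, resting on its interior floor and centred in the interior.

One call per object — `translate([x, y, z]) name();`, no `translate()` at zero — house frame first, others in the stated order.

house_frame();
translate([783, 2576, 0]) I_beam();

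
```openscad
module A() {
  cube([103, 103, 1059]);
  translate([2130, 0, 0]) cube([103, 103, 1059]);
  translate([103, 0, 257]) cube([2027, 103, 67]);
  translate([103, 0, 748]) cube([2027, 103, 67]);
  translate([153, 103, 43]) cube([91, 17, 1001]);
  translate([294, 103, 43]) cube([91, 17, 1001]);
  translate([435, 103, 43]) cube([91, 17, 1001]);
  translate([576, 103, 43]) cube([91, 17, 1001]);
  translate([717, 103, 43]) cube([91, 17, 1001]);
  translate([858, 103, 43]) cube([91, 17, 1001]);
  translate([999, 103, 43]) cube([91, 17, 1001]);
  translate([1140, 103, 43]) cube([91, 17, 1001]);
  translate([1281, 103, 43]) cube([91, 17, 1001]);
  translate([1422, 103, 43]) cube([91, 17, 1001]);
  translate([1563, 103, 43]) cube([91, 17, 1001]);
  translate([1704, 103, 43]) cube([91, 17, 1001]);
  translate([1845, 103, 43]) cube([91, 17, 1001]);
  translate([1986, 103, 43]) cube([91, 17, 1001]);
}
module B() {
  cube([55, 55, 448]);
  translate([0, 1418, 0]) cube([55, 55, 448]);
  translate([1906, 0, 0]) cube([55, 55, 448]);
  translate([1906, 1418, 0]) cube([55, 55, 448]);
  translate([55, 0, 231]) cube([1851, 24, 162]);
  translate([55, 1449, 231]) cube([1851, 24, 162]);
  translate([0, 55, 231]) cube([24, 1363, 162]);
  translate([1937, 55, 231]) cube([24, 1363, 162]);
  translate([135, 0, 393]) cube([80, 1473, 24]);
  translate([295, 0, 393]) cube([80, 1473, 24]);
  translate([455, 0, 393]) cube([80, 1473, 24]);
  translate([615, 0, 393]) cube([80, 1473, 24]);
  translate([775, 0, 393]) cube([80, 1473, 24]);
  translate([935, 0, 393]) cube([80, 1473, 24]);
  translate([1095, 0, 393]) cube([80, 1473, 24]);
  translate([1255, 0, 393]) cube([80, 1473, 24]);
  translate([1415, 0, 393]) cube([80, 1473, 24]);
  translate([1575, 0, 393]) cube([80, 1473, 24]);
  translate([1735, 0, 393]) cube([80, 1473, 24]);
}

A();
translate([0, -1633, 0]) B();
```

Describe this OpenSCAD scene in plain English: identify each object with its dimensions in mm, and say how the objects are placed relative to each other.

A is a fence section. Two 103×103 mm posts, 1059 mm tall, stand on the floor with a clear span of 2027 mm between their inner faces. Two horizontal rails of 103×67 mm section span the gap between the posts with their undersides at z = 257 mm and z = 748 mm, flush with the posts' −y face. 14 pickets, each 91 mm wide, 17 mm thick and 1001 mm tall, are fixed to the +y face of the rails with their bottoms at z = 43 mm, evenly spaced across the span with equal gaps (rounded down to the nearest mm) at the −x end and between each pair — any rounding remainder accumulates at the +x end.

B is a bed frame 1961 mm long (x) by 1473 mm wide (y). Four 55×55 mm corner posts, 448 mm tall, at the corners of the footprint. Four rails of 24 mm thickness and 162 mm height run between adjacent posts with their undersides at z = 231 mm, their outer faces flush with the outside of the frame (the two x-running rails run between the posts' inner faces; the two y-running rails run between the posts' inner faces). 11 slats, each 80 mm wide (x) and 24 mm thick, lie across the top of the two x-running rails, running the full 1473 mm width of the frame in y; the slats are evenly spaced along x between the inner faces of the end posts with equal gaps (rounded down to the nearest mm) at the −x end and between each pair — any rounding remainder accumulates at the +x end.

The bed frame is on the floor beside the fence section on its −y side.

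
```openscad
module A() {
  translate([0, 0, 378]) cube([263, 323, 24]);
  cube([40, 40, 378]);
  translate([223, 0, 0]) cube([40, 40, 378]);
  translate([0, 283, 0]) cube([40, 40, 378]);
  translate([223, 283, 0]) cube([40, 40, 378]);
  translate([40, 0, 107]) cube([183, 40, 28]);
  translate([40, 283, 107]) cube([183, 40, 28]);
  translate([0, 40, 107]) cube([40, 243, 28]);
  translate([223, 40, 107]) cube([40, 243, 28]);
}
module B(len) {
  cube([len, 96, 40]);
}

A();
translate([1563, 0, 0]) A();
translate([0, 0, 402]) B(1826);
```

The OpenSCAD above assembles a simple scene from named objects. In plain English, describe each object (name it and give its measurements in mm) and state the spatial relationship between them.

A is a simple wooden stool: a rectangular seat 263 mm (x) by 323 mm (y), 24 mm thick, top face at z = 402 mm, on four square legs, each 40×40 mm in cross-section. The legs rest on z = 0, each flush with a corner of the seat. Four stretchers, 40 mm wide and 28 mm tall, connect adjacent legs with their undersides at z = 107 mm, each running between the inner faces of the legs it joins and aligned with the legs' outer faces on the other axis.

B is a rectangular beam 1826 mm long (x), 96 mm deep (y), 40 mm thick (z).

The beam spans the tops of two stools placed 1300 mm apart, resting at z = 402 mm.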